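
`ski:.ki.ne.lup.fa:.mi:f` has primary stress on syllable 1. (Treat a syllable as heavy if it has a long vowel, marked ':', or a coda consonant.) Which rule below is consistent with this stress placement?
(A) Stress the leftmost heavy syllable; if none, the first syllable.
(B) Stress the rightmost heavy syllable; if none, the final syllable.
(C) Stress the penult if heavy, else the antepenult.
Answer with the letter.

Rule A → syllable 1 ✓.
Rule B → syllable 6 (observed: 1).
Rule C → syllable 5 (observed: 1).

A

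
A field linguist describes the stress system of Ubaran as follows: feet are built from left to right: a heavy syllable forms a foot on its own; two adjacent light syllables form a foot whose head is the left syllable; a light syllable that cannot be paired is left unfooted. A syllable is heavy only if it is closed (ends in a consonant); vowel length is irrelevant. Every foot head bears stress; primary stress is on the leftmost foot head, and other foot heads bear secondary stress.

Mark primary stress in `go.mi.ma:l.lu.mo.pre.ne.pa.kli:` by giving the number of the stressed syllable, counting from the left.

1

Weights: 1 go L, 2 mi L, 3 ma:l H, 4 lu L, 5 mo L, 6 pre L, 7 ne L, 8 pa L, 9 kli: L.
Parse left to right (heavy = foot alone; LL = one foot; stranded L unfooted): (ˈgo.mi) (ˈma:l) (ˈlu.mo) (ˈpre.ne) (ˈpa.kli:).
Foot heads: 1, 3, 4, 6, 8.
Primary stress on the leftmost head = syllable 1.
Primary stress: syllable 1 → ˈgo.mi.ma:l.lu.mo.pre.ne.pa.kli:.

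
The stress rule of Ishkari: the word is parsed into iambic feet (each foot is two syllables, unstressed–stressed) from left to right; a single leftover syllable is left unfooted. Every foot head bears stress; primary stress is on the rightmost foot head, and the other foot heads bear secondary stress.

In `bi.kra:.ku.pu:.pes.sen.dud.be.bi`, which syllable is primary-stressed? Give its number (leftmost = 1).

Parse left to right into iambic (σˈσ) feet: (bi.ˈkra:) (ku.ˈpu:) (pes.ˈsen) (dud.ˈbe) bi. Syllable 9 is left unfooted.
Foot heads (stressed positions): 2, 4, 6, 8.
End Rule Rightmost: primary stress on the rightmost head = syllable 8.
Primary stress: syllable 8 → bi.kra:.ku.pu:.pes.sen.dud.ˈbe.bi.

8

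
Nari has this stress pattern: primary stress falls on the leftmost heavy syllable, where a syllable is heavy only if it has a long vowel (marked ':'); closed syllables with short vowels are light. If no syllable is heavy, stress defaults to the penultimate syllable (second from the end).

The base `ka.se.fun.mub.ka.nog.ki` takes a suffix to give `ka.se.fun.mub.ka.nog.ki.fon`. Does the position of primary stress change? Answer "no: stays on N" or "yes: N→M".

yes: 6→7

Base `ka.se.fun.mub.ka.nog.ki` (7 syllables):
  Weights: 1 ka L, 2 se L, 3 fun L, 4 mub L, 5 ka L, 6 nog L, 7 ki L.
  No heavy syllable in the domain; default to the penultimate syllable (second from the end) = syllable 6.
  → primary stress on syllable 6.
Suffixed `ka.se.fun.mub.ka.nog.ki.fon` (8 syllables):
  Weights: 1 ka L, 2 se L, 3 fun L, 4 mub L, 5 ka L, 6 nog L, 7 ki L, 8 fon L.
  No heavy syllable in the domain; default to the penultimate syllable (second from the end) = syllable 7.
  → primary stress on syllable 7.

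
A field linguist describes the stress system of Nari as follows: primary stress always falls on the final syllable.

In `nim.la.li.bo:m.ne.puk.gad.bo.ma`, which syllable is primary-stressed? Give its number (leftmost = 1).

9

The word has 9 syllables; the final syllable is syllable 9 (ma).
Primary stress: syllable 9 → nim.la.li.bo:m.ne.puk.gad.bo.ˈma.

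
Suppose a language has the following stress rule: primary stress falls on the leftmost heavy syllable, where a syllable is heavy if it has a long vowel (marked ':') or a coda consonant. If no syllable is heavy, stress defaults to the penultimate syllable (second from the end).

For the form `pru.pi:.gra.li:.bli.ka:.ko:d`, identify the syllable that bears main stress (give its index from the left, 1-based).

2

Weights: 1 pru L, 2 pi: H, 3 gra L, 4 li: H, 5 bli L, 6 ka: H, 7 ko:d H.
Heavy syllables in the domain: 2, 4, 6, 7. The leftmost is syllable 2 (pi:).
Primary stress: syllable 2 → pru.ˈpi:.gra.li:.bli.ka:.ko:d.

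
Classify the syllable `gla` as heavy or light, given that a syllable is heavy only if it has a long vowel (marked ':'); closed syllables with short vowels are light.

light

`gla`: short vowel, open (no coda). Short vowel → light.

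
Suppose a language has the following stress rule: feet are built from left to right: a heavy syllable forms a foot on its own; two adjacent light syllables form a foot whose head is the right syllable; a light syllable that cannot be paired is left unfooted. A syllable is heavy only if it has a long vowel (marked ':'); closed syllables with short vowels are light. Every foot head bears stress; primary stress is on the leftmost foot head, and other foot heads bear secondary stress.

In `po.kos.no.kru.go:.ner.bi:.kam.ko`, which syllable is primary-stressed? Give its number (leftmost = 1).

2

Weights: 1 po L, 2 kos L, 3 no L, 4 kru L, 5 go: H, 6 ner L, 7 bi: H, 8 kam L, 9 ko L.
Parse left to right (heavy = foot alone; LL = one foot; stranded L unfooted): (po.ˈkos) (no.ˈkru) (ˈgo:) ner (ˈbi:) (kam.ˈko).
Foot heads: 2, 4, 5, 7, 9.
Primary stress on the leftmost head = syllable 2.
Primary stress: syllable 2 → po.ˈkos.no.kru.go:.ner.bi:.kam.ko.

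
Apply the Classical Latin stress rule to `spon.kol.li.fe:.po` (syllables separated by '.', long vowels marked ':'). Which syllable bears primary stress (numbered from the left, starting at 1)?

4

Classical Latin: stress the penult if heavy (long vowel or closed), else the antepenult.
Weights: 3 li L, 4 fe: H, 5 po L.
The penult (syllable 4, fe:) is heavy, so it takes stress.
Stress on syllable 4: spon.kol.li.ˈfe:.po.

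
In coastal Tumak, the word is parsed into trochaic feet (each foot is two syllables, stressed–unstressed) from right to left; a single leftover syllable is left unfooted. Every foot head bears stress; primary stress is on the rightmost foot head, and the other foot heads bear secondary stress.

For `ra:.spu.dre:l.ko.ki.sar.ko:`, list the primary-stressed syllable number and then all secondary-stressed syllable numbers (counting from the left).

primary 6, secondary 2, 4

Parse right to left into trochaic (ˈσσ) feet: ra: (ˈspu.dre:l) (ˈko.ki) (ˈsar.ko:). Syllable 1 is left unfooted.
Foot heads (stressed positions): 2, 4, 6.
End Rule Rightmost: primary stress on the rightmost head = syllable 6.
Secondary stress on 2, 4: ra:.ˌspu.dre:l.ˌko.ki.ˈsar.ko:.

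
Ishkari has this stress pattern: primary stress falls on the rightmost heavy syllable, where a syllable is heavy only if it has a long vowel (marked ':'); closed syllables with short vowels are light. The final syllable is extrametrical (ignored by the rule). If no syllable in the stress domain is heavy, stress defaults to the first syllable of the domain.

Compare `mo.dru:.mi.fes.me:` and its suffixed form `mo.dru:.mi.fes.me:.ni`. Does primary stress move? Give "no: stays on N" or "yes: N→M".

yes: 2→5

Base `mo.dru:.mi.fes.me:` (5 syllables):
  The final syllable (5, me:) is extrametrical; the stress domain is syllables 1–4.
  Weights: 1 mo L, 2 dru: H, 3 mi L, 4 fes L.
  Heavy syllables in the domain: 2. The rightmost is syllable 2 (dru:).
  → primary stress on syllable 2.
Suffixed `mo.dru:.mi.fes.me:.ni` (6 syllables):
  The final syllable (6, ni) is extrametrical; the stress domain is syllables 1–5.
  Weights: 1 mo L, 2 dru: H, 3 mi L, 4 fes L, 5 me: H.
  Heavy syllables in the domain: 2, 5. The rightmost is syllable 5 (me:).
  → primary stress on syllable 5.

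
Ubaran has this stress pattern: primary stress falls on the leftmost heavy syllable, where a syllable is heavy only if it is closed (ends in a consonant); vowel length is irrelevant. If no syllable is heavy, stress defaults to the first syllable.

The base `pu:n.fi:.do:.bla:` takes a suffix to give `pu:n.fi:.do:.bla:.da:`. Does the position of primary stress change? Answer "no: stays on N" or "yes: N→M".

Base `pu:n.fi:.do:.bla:` (4 syllables):
  Weights: 1 pu:n H, 2 fi: L, 3 do: L, 4 bla: L.
  Heavy syllables in the domain: 1. The leftmost is syllable 1 (pu:n).
  → primary stress on syllable 1.
Suffixed `pu:n.fi:.do:.bla:.da:` (5 syllables):
  Weights: 1 pu:n H, 2 fi: L, 3 do: L, 4 bla: L, 5 da: L.
  Heavy syllables in the domain: 1. The leftmost is syllable 1 (pu:n).
  → primary stress on syllable 1.

no: stays on 1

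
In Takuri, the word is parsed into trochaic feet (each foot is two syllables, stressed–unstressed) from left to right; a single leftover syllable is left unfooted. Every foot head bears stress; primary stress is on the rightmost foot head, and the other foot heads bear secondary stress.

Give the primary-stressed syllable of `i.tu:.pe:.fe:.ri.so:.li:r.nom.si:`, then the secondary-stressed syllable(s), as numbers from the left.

Parse left to right into trochaic (ˈσσ) feet: (ˈi.tu:) (ˈpe:.fe:) (ˈri.so:) (ˈli:r.nom) si:. Syllable 9 is left unfooted.
Foot heads (stressed positions): 1, 3, 5, 7.
End Rule Rightmost: primary stress on the rightmost head = syllable 7.
Secondary stress on 1, 3, 5: ˌi.tu:.ˌpe:.fe:.ˌri.so:.ˈli:r.nom.si:.

primary 7, secondary 1, 3, 5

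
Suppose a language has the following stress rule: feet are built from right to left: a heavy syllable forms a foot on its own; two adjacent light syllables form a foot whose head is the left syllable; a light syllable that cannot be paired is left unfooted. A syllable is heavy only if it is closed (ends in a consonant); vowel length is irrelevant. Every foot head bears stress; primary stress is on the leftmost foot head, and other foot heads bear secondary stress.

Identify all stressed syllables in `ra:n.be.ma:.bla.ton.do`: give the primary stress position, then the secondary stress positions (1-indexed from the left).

primary 1, secondary 3, 5

Weights: 1 ra:n H, 2 be L, 3 ma: L, 4 bla L, 5 ton H, 6 do L.
Parse right to left (heavy = foot alone; LL = one foot; stranded L unfooted): (ˈra:n) be (ˈma:.bla) (ˈton) do.
Foot heads: 1, 3, 5.
Primary stress on the leftmost head = syllable 1.
Secondary stress on 3, 5: ˈra:n.be.ˌma:.bla.ˌton.do.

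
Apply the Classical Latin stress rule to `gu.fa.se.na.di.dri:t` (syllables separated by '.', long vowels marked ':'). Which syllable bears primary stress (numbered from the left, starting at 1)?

4

Classical Latin: stress the penult if heavy (long vowel or closed), else the antepenult.
Weights: 4 na L, 5 di L, 6 dri:t H.
The penult (syllable 5, di) is light, so stress falls on the antepenult (syllable 4, na).
Stress on syllable 4: gu.fa.se.ˈna.di.dri:t.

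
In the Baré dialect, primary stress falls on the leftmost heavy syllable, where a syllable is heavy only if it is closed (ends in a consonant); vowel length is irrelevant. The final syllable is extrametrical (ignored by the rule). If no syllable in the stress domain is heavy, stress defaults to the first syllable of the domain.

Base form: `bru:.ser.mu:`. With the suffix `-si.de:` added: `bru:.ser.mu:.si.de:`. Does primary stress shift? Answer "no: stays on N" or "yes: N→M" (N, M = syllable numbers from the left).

Base `bru:.ser.mu:` (3 syllables):
  The final syllable (3, mu:) is extrametrical; the stress domain is syllables 1–2.
  Weights: 1 bru: L, 2 ser H.
  Heavy syllables in the domain: 2. The leftmost is syllable 2 (ser).
  → primary stress on syllable 2.
Suffixed `bru:.ser.mu:.si.de:` (5 syllables):
  The final syllable (5, de:) is extrametrical; the stress domain is syllables 1–4.
  Weights: 1 bru: L, 2 ser H, 3 mu: L, 4 si L.
  Heavy syllables in the domain: 2. The leftmost is syllable 2 (ser).
  → primary stress on syllable 2.

no: stays on 2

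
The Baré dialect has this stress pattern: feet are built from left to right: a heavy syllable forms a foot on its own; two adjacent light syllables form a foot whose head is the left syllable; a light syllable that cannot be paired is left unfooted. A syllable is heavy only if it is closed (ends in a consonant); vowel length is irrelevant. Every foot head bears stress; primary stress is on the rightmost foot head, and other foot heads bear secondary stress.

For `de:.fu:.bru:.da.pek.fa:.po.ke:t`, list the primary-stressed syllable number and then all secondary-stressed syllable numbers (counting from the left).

primary 8, secondary 1, 3, 5, 6

Weights: 1 de: L, 2 fu: L, 3 bru: L, 4 da L, 5 pek H, 6 fa: L, 7 po L, 8 ke:t H.
Parse left to right (heavy = foot alone; LL = one foot; stranded L unfooted): (ˈde:.fu:) (ˈbru:.da) (ˈpek) (ˈfa:.po) (ˈke:t).
Foot heads: 1, 3, 5, 6, 8.
Primary stress on the rightmost head = syllable 8.
Secondary stress on 1, 3, 5, 6: ˌde:.fu:.ˌbru:.da.ˌpek.ˌfa:.po.ˈke:t.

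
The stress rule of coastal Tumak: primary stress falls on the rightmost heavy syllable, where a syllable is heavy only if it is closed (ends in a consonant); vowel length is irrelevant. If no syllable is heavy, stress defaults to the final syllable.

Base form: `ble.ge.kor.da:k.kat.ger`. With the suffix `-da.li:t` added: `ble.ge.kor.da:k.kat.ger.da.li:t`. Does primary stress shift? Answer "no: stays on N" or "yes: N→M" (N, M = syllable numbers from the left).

Base `ble.ge.kor.da:k.kat.ger` (6 syllables):
  Weights: 1 ble L, 2 ge L, 3 kor H, 4 da:k H, 5 kat H, 6 ger H.
  Heavy syllables in the domain: 3, 4, 5, 6. The rightmost is syllable 6 (ger).
  → primary stress on syllable 6.
Suffixed `ble.ge.kor.da:k.kat.ger.da.li:t` (8 syllables):
  Weights: 1 ble L, 2 ge L, 3 kor H, 4 da:k H, 5 kat H, 6 ger H, 7 da L, 8 li:t H.
  Heavy syllables in the domain: 3, 4, 5, 6, 8. The rightmost is syllable 8 (li:t).
  → primary stress on syllable 8.

yes: 6→8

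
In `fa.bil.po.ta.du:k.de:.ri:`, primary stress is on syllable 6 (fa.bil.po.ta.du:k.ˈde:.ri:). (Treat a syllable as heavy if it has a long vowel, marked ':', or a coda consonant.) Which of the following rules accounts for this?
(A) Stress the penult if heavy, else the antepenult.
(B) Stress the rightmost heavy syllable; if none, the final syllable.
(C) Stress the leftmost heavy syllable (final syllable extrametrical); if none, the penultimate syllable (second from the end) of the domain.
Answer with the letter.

A

Rule A → syllable 6 ✓.
Rule B → syllable 7 (observed: 6).
Rule C → syllable 2 (observed: 6).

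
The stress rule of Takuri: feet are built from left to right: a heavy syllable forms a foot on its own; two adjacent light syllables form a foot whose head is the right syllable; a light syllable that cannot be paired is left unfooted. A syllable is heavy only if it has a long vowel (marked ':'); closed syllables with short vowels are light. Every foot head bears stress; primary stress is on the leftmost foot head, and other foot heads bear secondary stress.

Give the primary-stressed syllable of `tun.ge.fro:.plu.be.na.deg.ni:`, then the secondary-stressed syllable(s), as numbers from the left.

primary 2, secondary 3, 5, 7, 8

Weights: 1 tun L, 2 ge L, 3 fro: H, 4 plu L, 5 be L, 6 na L, 7 deg L, 8 ni: H.
Parse left to right (heavy = foot alone; LL = one foot; stranded L unfooted): (tun.ˈge) (ˈfro:) (plu.ˈbe) (na.ˈdeg) (ˈni:).
Foot heads: 2, 3, 5, 7, 8.
Primary stress on the leftmost head = syllable 2.
Secondary stress on 3, 5, 7, 8: tun.ˈge.ˌfro:.plu.ˌbe.na.ˌdeg.ˌni:.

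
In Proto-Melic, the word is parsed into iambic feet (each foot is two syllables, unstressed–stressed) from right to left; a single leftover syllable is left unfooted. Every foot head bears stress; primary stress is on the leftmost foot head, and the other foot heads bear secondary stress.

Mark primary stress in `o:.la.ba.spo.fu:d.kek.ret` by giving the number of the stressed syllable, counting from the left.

3

Parse right to left into iambic (σˈσ) feet: o: (la.ˈba) (spo.ˈfu:d) (kek.ˈret). Syllable 1 is left unfooted.
Foot heads (stressed positions): 3, 5, 7.
End Rule Leftmost: primary stress on the leftmost head = syllable 3.
Primary stress: syllable 3 → o:.la.ˈba.spo.fu:d.kek.ret.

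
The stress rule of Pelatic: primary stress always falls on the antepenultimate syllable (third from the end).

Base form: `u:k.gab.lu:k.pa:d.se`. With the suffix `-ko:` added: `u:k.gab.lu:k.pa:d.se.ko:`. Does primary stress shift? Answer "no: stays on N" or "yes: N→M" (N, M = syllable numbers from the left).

Base `u:k.gab.lu:k.pa:d.se` (5 syllables):
  The word has 5 syllables; the antepenultimate syllable (third from the end) is syllable 3 (lu:k).
  → primary stress on syllable 3.
Suffixed `u:k.gab.lu:k.pa:d.se.ko:` (6 syllables):
  The word has 6 syllables; the antepenultimate syllable (third from the end) is syllable 4 (pa:d).
  → primary stress on syllable 4.

yes: 3→4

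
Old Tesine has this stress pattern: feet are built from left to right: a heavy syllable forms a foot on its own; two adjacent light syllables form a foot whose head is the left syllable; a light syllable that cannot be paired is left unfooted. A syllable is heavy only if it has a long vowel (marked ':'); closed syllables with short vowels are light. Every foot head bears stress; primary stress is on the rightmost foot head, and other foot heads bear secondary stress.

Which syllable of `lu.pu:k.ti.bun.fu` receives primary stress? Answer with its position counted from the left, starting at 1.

3

Weights: 1 lu L, 2 pu:k H, 3 ti L, 4 bun L, 5 fu L.
Parse left to right (heavy = foot alone; LL = one foot; stranded L unfooted): lu (ˈpu:k) (ˈti.bun) fu.
Foot heads: 2, 3.
Primary stress on the rightmost head = syllable 3.
Primary stress: syllable 3 → lu.pu:k.ˈti.bun.fu.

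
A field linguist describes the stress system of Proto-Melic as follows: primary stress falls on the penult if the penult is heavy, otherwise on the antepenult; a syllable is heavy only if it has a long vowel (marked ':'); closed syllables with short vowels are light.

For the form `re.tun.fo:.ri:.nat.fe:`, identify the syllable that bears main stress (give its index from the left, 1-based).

Weights: 4 ri: H, 5 nat L, 6 fe: H.
The penult (syllable 5, nat) is light, so stress falls on the antepenult (syllable 4, ri:).
Primary stress: syllable 4 → re.tun.fo:.ˈri:.nat.fe:.

4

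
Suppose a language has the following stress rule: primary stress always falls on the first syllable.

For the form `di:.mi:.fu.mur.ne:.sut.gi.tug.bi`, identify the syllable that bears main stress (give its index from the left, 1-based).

The word has 9 syllables; the first syllable is syllable 1 (di:).
Primary stress: syllable 1 → ˈdi:.mi:.fu.mur.ne:.sut.gi.tug.bi.

1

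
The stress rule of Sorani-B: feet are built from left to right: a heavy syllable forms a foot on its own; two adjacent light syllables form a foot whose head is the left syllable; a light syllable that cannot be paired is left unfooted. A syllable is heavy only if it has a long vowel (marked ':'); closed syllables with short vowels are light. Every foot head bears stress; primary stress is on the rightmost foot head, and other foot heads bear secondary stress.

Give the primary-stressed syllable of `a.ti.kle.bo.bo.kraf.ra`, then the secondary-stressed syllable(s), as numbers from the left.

primary 5, secondary 1, 3

Weights: 1 a L, 2 ti L, 3 kle L, 4 bo L, 5 bo L, 6 kraf L, 7 ra L.
Parse left to right (heavy = foot alone; LL = one foot; stranded L unfooted): (ˈa.ti) (ˈkle.bo) (ˈbo.kraf) ra.
Foot heads: 1, 3, 5.
Primary stress on the rightmost head = syllable 5.
Secondary stress on 1, 3: ˌa.ti.ˌkle.bo.ˈbo.kraf.ra.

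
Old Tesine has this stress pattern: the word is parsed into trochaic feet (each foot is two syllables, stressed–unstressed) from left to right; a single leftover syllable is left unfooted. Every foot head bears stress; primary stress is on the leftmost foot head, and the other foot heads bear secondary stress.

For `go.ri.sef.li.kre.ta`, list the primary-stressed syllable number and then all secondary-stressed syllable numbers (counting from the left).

Parse left to right into trochaic (ˈσσ) feet: (ˈgo.ri) (ˈsef.li) (ˈkre.ta).
Foot heads (stressed positions): 1, 3, 5.
End Rule Leftmost: primary stress on the leftmost head = syllable 1.
Secondary stress on 3, 5: ˈgo.ri.ˌsef.li.ˌkre.ta.

primary 1, secondary 3, 5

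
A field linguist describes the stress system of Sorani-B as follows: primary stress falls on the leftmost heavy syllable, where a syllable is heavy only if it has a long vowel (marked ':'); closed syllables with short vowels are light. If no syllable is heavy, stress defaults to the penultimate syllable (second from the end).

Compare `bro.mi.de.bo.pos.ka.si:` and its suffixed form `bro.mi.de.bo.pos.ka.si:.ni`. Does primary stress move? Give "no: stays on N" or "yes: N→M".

no: stays on 7

Base `bro.mi.de.bo.pos.ka.si:` (7 syllables):
  Weights: 1 bro L, 2 mi L, 3 de L, 4 bo L, 5 pos L, 6 ka L, 7 si: H.
  Heavy syllables in the domain: 7. The leftmost is syllable 7 (si:).
  → primary stress on syllable 7.
Suffixed `bro.mi.de.bo.pos.ka.si:.ni` (8 syllables):
  Weights: 1 bro L, 2 mi L, 3 de L, 4 bo L, 5 pos L, 6 ka L, 7 si: H, 8 ni L.
  Heavy syllables in the domain: 7. The leftmost is syllable 7 (si:).
  → primary stress on syllable 7.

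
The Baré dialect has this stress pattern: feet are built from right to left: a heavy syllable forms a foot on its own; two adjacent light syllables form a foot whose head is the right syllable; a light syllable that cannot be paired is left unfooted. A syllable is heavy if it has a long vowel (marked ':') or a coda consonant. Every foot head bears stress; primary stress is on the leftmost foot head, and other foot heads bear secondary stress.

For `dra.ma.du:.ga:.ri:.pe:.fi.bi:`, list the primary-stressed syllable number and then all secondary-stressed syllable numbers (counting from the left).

Weights: 1 dra L, 2 ma L, 3 du: H, 4 ga: H, 5 ri: H, 6 pe: H, 7 fi L, 8 bi: H.
Parse right to left (heavy = foot alone; LL = one foot; stranded L unfooted): (dra.ˈma) (ˈdu:) (ˈga:) (ˈri:) (ˈpe:) fi (ˈbi:).
Foot heads: 2, 3, 4, 5, 6, 8.
Primary stress on the leftmost head = syllable 2.
Secondary stress on 3, 4, 5, 6, 8: dra.ˈma.ˌdu:.ˌga:.ˌri:.ˌpe:.fi.ˌbi:.

primary 2, secondary 3, 4, 5, 6, 8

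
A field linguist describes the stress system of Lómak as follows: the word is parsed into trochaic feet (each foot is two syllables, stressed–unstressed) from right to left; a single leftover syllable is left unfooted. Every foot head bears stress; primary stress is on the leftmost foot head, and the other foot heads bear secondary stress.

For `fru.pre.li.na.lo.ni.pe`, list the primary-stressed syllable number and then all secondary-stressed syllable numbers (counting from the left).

primary 2, secondary 4, 6

Parse right to left into trochaic (ˈσσ) feet: fru (ˈpre.li) (ˈna.lo) (ˈni.pe). Syllable 1 is left unfooted.
Foot heads (stressed positions): 2, 4, 6.
End Rule Leftmost: primary stress on the leftmost head = syllable 2.
Secondary stress on 4, 6: fru.ˈpre.li.ˌna.lo.ˌni.pe.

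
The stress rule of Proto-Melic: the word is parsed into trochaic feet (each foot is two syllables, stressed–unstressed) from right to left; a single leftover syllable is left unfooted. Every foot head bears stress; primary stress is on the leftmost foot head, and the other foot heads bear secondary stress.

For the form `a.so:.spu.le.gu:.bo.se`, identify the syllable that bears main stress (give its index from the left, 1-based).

Parse right to left into trochaic (ˈσσ) feet: a (ˈso:.spu) (ˈle.gu:) (ˈbo.se). Syllable 1 is left unfooted.
Foot heads (stressed positions): 2, 4, 6.
End Rule Leftmost: primary stress on the leftmost head = syllable 2.
Primary stress: syllable 2 → a.ˈso:.spu.le.gu:.bo.se.

2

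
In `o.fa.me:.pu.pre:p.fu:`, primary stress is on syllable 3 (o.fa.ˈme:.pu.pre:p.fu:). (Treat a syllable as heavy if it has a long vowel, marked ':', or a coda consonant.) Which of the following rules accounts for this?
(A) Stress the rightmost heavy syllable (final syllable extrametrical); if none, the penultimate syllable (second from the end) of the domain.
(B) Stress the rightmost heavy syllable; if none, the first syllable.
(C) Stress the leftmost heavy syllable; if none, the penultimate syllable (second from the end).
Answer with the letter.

C

Rule A → syllable 5 (observed: 3).
Rule B → syllable 6 (observed: 3).
Rule C → syllable 3 ✓.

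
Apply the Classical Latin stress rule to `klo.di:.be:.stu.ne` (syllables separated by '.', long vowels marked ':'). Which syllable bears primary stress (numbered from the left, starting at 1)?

3

Classical Latin: stress the penult if heavy (long vowel or closed), else the antepenult.
Weights: 3 be: H, 4 stu L, 5 ne L.
The penult (syllable 4, stu) is light, so stress falls on the antepenult (syllable 3, be:).
Stress on syllable 3: klo.di:.ˈbe:.stu.ne.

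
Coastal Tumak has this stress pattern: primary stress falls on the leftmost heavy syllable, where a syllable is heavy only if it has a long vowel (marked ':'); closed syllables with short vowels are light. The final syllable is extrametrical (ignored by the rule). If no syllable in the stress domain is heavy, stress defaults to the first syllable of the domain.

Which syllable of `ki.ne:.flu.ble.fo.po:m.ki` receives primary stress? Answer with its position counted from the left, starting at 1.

The final syllable (7, ki) is extrametrical; the stress domain is syllables 1–6.
Weights: 1 ki L, 2 ne: H, 3 flu L, 4 ble L, 5 fo L, 6 po:m H.
Heavy syllables in the domain: 2, 6. The leftmost is syllable 2 (ne:).
Primary stress: syllable 2 → ki.ˈne:.flu.ble.fo.po:m.ki.

2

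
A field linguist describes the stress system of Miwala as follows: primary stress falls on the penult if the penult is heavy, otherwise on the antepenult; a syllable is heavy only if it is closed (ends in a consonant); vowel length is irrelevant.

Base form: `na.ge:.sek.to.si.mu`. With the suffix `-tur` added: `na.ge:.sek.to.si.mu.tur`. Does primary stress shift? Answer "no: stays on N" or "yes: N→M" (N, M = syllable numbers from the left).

yes: 4→5

Base `na.ge:.sek.to.si.mu` (6 syllables):
  Weights: 4 to L, 5 si L, 6 mu L.
  The penult (syllable 5, si) is light, so stress falls on the antepenult (syllable 4, to).
  → primary stress on syllable 4.
Suffixed `na.ge:.sek.to.si.mu.tur` (7 syllables):
  Weights: 5 si L, 6 mu L, 7 tur H.
  The penult (syllable 6, mu) is light, so stress falls on the antepenult (syllable 5, si).
  → primary stress on syllable 5.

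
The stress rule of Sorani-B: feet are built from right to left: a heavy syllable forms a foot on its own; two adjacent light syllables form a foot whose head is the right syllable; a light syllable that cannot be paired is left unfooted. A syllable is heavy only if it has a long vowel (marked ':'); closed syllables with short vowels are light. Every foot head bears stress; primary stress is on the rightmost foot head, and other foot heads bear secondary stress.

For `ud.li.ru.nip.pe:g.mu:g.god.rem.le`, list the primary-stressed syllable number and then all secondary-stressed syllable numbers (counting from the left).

Weights: 1 ud L, 2 li L, 3 ru L, 4 nip L, 5 pe:g H, 6 mu:g H, 7 god L, 8 rem L, 9 le L.
Parse right to left (heavy = foot alone; LL = one foot; stranded L unfooted): (ud.ˈli) (ru.ˈnip) (ˈpe:g) (ˈmu:g) god (rem.ˈle).
Foot heads: 2, 4, 5, 6, 9.
Primary stress on the rightmost head = syllable 9.
Secondary stress on 2, 4, 5, 6: ud.ˌli.ru.ˌnip.ˌpe:g.ˌmu:g.god.rem.ˈle.

primary 9, secondary 2, 4, 5, 6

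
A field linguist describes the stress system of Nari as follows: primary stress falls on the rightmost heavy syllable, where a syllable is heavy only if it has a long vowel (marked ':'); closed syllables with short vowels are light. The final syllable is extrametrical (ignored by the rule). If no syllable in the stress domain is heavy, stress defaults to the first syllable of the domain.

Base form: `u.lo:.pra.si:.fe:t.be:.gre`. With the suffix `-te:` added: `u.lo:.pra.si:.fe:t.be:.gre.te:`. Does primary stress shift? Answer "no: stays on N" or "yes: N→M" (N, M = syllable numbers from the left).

no: stays on 6

Base `u.lo:.pra.si:.fe:t.be:.gre` (7 syllables):
  The final syllable (7, gre) is extrametrical; the stress domain is syllables 1–6.
  Weights: 1 u L, 2 lo: H, 3 pra L, 4 si: H, 5 fe:t H, 6 be: H.
  Heavy syllables in the domain: 2, 4, 5, 6. The rightmost is syllable 6 (be:).
  → primary stress on syllable 6.
Suffixed `u.lo:.pra.si:.fe:t.be:.gre.te:` (8 syllables):
  The final syllable (8, te:) is extrametrical; the stress domain is syllables 1–7.
  Weights: 1 u L, 2 lo: H, 3 pra L, 4 si: H, 5 fe:t H, 6 be: H, 7 gre L.
  Heavy syllables in the domain: 2, 4, 5, 6. The rightmost is syllable 6 (be:).
  → primary stress on syllable 6.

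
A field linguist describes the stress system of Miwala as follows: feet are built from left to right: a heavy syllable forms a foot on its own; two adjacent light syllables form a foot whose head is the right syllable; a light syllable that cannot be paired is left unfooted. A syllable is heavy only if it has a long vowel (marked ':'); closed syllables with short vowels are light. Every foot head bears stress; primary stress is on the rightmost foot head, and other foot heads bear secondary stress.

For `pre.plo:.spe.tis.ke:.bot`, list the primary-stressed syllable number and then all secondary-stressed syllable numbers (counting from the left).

Weights: 1 pre L, 2 plo: H, 3 spe L, 4 tis L, 5 ke: H, 6 bot L.
Parse left to right (heavy = foot alone; LL = one foot; stranded L unfooted): pre (ˈplo:) (spe.ˈtis) (ˈke:) bot.
Foot heads: 2, 4, 5.
Primary stress on the rightmost head = syllable 5.
Secondary stress on 2, 4: pre.ˌplo:.spe.ˌtis.ˈke:.bot.

primary 5, secondary 2, 4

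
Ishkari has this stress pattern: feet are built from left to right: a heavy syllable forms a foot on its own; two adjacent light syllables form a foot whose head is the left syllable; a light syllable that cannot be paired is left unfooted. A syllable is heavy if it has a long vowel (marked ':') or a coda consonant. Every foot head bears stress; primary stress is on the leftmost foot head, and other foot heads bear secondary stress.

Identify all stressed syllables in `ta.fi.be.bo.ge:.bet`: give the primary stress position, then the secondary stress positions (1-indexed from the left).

Weights: 1 ta L, 2 fi L, 3 be L, 4 bo L, 5 ge: H, 6 bet H.
Parse left to right (heavy = foot alone; LL = one foot; stranded L unfooted): (ˈta.fi) (ˈbe.bo) (ˈge:) (ˈbet).
Foot heads: 1, 3, 5, 6.
Primary stress on the leftmost head = syllable 1.
Secondary stress on 3, 5, 6: ˈta.fi.ˌbe.bo.ˌge:.ˌbet.

primary 1, secondary 3, 5, 6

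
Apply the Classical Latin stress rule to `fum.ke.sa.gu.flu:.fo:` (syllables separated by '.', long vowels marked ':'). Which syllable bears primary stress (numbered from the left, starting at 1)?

Classical Latin: stress the penult if heavy (long vowel or closed), else the antepenult.
Weights: 4 gu L, 5 flu: H, 6 fo: H.
The penult (syllable 5, flu:) is heavy, so it takes stress.
Stress on syllable 5: fum.ke.sa.gu.ˈflu:.fo:.

5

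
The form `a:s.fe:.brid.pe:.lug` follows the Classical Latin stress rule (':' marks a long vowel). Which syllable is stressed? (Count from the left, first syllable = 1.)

4

Classical Latin: stress the penult if heavy (long vowel or closed), else the antepenult.
Weights: 3 brid H, 4 pe: H, 5 lug H.
The penult (syllable 4, pe:) is heavy, so it takes stress.
Stress on syllable 4: a:s.fe:.brid.ˈpe:.lug.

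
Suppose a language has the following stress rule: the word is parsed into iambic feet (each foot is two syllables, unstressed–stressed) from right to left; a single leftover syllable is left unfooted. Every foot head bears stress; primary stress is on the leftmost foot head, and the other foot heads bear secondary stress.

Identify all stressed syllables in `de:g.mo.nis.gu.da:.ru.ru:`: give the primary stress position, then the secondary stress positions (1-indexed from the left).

primary 3, secondary 5, 7

Parse right to left into iambic (σˈσ) feet: de:g (mo.ˈnis) (gu.ˈda:) (ru.ˈru:). Syllable 1 is left unfooted.
Foot heads (stressed positions): 3, 5, 7.
End Rule Leftmost: primary stress on the leftmost head = syllable 3.
Secondary stress on 5, 7: de:g.mo.ˈnis.gu.ˌda:.ru.ˌru:.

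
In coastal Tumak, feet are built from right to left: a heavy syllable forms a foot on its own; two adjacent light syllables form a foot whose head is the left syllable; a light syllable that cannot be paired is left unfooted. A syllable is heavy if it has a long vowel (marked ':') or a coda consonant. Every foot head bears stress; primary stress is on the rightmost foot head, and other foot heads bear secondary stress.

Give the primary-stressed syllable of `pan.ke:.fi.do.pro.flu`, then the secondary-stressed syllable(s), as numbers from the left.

primary 5, secondary 1, 2, 3

Weights: 1 pan H, 2 ke: H, 3 fi L, 4 do L, 5 pro L, 6 flu L.
Parse right to left (heavy = foot alone; LL = one foot; stranded L unfooted): (ˈpan) (ˈke:) (ˈfi.do) (ˈpro.flu).
Foot heads: 1, 2, 3, 5.
Primary stress on the rightmost head = syllable 5.
Secondary stress on 1, 2, 3: ˌpan.ˌke:.ˌfi.do.ˈpro.flu.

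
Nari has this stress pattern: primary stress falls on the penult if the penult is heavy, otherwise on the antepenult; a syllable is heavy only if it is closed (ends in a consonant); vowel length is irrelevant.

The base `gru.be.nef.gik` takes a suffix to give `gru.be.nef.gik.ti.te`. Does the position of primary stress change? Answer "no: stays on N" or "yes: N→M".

Base `gru.be.nef.gik` (4 syllables):
  Weights: 2 be L, 3 nef H, 4 gik H.
  The penult (syllable 3, nef) is heavy, so it takes stress.
  → primary stress on syllable 3.
Suffixed `gru.be.nef.gik.ti.te` (6 syllables):
  Weights: 4 gik H, 5 ti L, 6 te L.
  The penult (syllable 5, ti) is light, so stress falls on the antepenult (syllable 4, gik).
  → primary stress on syllable 4.

yes: 3→4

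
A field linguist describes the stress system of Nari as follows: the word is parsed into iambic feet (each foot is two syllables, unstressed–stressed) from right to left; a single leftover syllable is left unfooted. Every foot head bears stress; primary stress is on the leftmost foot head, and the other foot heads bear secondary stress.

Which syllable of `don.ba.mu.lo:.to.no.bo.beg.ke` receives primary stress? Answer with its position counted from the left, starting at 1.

3

Parse right to left into iambic (σˈσ) feet: don (ba.ˈmu) (lo:.ˈto) (no.ˈbo) (beg.ˈke). Syllable 1 is left unfooted.
Foot heads (stressed positions): 3, 5, 7, 9.
End Rule Leftmost: primary stress on the leftmost head = syllable 3.
Primary stress: syllable 3 → don.ba.ˈmu.lo:.to.no.bo.beg.ke.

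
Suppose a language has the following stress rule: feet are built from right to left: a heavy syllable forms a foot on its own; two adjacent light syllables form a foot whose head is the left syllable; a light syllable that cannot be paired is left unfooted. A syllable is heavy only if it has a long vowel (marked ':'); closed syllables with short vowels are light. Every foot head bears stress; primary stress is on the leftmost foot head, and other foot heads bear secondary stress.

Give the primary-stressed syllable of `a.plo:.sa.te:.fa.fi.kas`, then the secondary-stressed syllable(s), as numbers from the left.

primary 2, secondary 4, 6

Weights: 1 a L, 2 plo: H, 3 sa L, 4 te: H, 5 fa L, 6 fi L, 7 kas L.
Parse right to left (heavy = foot alone; LL = one foot; stranded L unfooted): a (ˈplo:) sa (ˈte:) fa (ˈfi.kas).
Foot heads: 2, 4, 6.
Primary stress on the leftmost head = syllable 2.
Secondary stress on 4, 6: a.ˈplo:.sa.ˌte:.fa.ˌfi.kas.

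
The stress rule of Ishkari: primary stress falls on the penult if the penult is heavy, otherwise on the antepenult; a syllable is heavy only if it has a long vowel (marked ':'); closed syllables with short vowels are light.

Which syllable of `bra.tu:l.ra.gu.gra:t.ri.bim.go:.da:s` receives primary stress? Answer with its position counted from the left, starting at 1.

8

Weights: 7 bim L, 8 go: H, 9 da:s H.
The penult (syllable 8, go:) is heavy, so it takes stress.
Primary stress: syllable 8 → bra.tu:l.ra.gu.gra:t.ri.bim.ˈgo:.da:s.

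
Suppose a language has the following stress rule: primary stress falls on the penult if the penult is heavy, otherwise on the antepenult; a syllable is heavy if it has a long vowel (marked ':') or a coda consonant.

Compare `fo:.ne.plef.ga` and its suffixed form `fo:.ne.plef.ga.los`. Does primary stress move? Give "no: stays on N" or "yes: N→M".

no: stays on 3

Base `fo:.ne.plef.ga` (4 syllables):
  Weights: 2 ne L, 3 plef H, 4 ga L.
  The penult (syllable 3, plef) is heavy, so it takes stress.
  → primary stress on syllable 3.
Suffixed `fo:.ne.plef.ga.los` (5 syllables):
  Weights: 3 plef H, 4 ga L, 5 los H.
  The penult (syllable 4, ga) is light, so stress falls on the antepenult (syllable 3, plef).
  → primary stress on syllable 3.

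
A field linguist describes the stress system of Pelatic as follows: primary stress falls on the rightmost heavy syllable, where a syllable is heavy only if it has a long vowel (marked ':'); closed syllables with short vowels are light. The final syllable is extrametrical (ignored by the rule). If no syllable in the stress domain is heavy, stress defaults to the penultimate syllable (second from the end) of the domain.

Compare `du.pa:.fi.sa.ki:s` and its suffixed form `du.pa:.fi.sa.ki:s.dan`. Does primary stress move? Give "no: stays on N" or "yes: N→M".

yes: 2→5

Base `du.pa:.fi.sa.ki:s` (5 syllables):
  The final syllable (5, ki:s) is extrametrical; the stress domain is syllables 1–4.
  Weights: 1 du L, 2 pa: H, 3 fi L, 4 sa L.
  Heavy syllables in the domain: 2. The rightmost is syllable 2 (pa:).
  → primary stress on syllable 2.
Suffixed `du.pa:.fi.sa.ki:s.dan` (6 syllables):
  The final syllable (6, dan) is extrametrical; the stress domain is syllables 1–5.
  Weights: 1 du L, 2 pa: H, 3 fi L, 4 sa L, 5 ki:s H.
  Heavy syllables in the domain: 2, 5. The rightmost is syllable 5 (ki:s).
  → primary stress on syllable 5.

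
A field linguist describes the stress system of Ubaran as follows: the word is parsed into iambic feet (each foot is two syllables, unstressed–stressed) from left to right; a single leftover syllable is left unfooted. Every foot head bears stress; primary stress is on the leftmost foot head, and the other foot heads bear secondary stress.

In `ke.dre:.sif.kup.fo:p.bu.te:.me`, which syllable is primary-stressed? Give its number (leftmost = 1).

2

Parse left to right into iambic (σˈσ) feet: (ke.ˈdre:) (sif.ˈkup) (fo:p.ˈbu) (te:.ˈme).
Foot heads (stressed positions): 2, 4, 6, 8.
End Rule Leftmost: primary stress on the leftmost head = syllable 2.
Primary stress: syllable 2 → ke.ˈdre:.sif.kup.fo:p.bu.te:.me.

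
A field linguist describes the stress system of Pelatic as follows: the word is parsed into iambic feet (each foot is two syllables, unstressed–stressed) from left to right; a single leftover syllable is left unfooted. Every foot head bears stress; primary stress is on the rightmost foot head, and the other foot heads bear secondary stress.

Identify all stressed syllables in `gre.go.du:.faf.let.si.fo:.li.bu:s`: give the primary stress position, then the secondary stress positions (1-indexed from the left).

Parse left to right into iambic (σˈσ) feet: (gre.ˈgo) (du:.ˈfaf) (let.ˈsi) (fo:.ˈli) bu:s. Syllable 9 is left unfooted.
Foot heads (stressed positions): 2, 4, 6, 8.
End Rule Rightmost: primary stress on the rightmost head = syllable 8.
Secondary stress on 2, 4, 6: gre.ˌgo.du:.ˌfaf.let.ˌsi.fo:.ˈli.bu:s.

primary 8, secondary 2, 4, 6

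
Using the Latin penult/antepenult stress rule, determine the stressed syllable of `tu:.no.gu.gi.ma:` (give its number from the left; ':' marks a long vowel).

3

Classical Latin: stress the penult if heavy (long vowel or closed), else the antepenult.
Weights: 3 gu L, 4 gi L, 5 ma: H.
The penult (syllable 4, gi) is light, so stress falls on the antepenult (syllable 3, gu).
Stress on syllable 3: tu:.no.ˈgu.gi.ma:.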